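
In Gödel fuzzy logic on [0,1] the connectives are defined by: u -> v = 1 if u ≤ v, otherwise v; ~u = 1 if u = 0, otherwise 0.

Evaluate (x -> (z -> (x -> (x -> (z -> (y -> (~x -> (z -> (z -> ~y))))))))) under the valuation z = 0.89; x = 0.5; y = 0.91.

~x: Gödel ¬ of 0.5 = 0 (operand ≠ 0)
~y: Gödel ¬ of 0.91 = 0 (operand ≠ 0)
(z -> ~y): 0.89 > 0, so result = 0
(z -> (z -> ~y)): 0.89 > 0, so result = 0
(~x -> (z -> (z -> ~y))): 0 ≤ 0, so result = 1
(y -> (~x -> (z -> (z -> ~y)))): 0.91 ≤ 1, so result = 1
(z -> (y -> (~x -> (z -> (z -> ~y))))): 0.89 ≤ 1, so result = 1
(x -> (z -> (y -> (~x -> (z -> (z -> ~y)))))): 0.5 ≤ 1, so result = 1
(x -> (x -> (z -> (y -> (~x -> (z -> (z -> ~y))))))): 0.5 ≤ 1, so result = 1
(z -> (x -> (x -> (z -> (y -> (~x -> (z -> (z -> ~y)))))))): 0.89 ≤ 1, so result = 1
(x -> (z -> (x -> (x -> (z -> (y -> (~x -> (z -> (z -> ~y))))))))): 0.5 ≤ 1, so result = 1

1.00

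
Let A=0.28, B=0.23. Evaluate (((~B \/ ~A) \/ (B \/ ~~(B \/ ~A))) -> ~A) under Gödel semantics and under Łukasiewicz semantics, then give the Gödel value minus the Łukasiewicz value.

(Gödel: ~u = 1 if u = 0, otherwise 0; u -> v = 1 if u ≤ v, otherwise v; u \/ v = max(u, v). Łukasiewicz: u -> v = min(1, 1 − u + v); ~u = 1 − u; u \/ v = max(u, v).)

Gödel evaluation:
  ~B: Gödel ¬ of 0.23 = 0 (operand ≠ 0)
  ~A: Gödel ¬ of 0.28 = 0 (operand ≠ 0)
  (~B \/ ~A) = max(0, 0) = 0
  ~A: Gödel ¬ of 0.28 = 0 (operand ≠ 0)
  (B \/ ~A) = max(0.23, 0) = 0.23
  ~(B \/ ~A): Gödel ¬ of 0.23 = 0 (operand ≠ 0)
  ~~(B \/ ~A): Gödel ¬ of 0 = 1 (operand is 0)
  (B \/ ~~(B \/ ~A)) = max(0.23, 1) = 1
  ((~B \/ ~A) \/ (B \/ ~~(B \/ ~A))) = max(0, 1) = 1
  ~A: Gödel ¬ of 0.28 = 0 (operand ≠ 0)
  (((~B \/ ~A) \/ (B \/ ~~(B \/ ~A))) -> ~A): 1 > 0, so result = 0
  Gödel value = 0
Łukasiewicz evaluation:
  ~B: Łukasiewicz ¬ gives 1 − 0.23 = 0.77
  ~A: Łukasiewicz ¬ gives 1 − 0.28 = 0.72
  (~B \/ ~A) = max(0.77, 0.72) = 0.77
  ~A: Łukasiewicz ¬ gives 1 − 0.28 = 0.72
  (B \/ ~A) = max(0.23, 0.72) = 0.72
  ~(B \/ ~A): Łukasiewicz ¬ gives 1 − 0.72 = 0.28
  ~~(B \/ ~A): Łukasiewicz ¬ gives 1 − 0.28 = 0.72
  (B \/ ~~(B \/ ~A)) = max(0.23, 0.72) = 0.72
  ((~B \/ ~A) \/ (B \/ ~~(B \/ ~A))) = max(0.77, 0.72) = 0.77
  ~A: Łukasiewicz ¬ gives 1 − 0.28 = 0.72
  (((~B \/ ~A) \/ (B \/ ~~(B \/ ~A))) -> ~A): min(1, 1 − 0.77 + 0.72) = 0.95
  Łukasiewicz value = 0.95
Difference: 0 − 0.95 = -0.95

-0.95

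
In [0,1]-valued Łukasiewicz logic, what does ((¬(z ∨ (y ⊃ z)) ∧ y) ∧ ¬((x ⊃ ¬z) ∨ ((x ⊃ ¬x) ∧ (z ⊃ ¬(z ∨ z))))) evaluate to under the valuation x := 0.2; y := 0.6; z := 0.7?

(y ⊃ z): min(1, 1 − 0.6 + 0.7) = 1
(z ∨ (y ⊃ z)) = max(0.7, 1) = 1
¬(z ∨ (y ⊃ z)): Łukasiewicz ¬ gives 1 − 1 = 0
(¬(z ∨ (y ⊃ z)) ∧ y) = min(0, 0.6) = 0
¬z: Łukasiewicz ¬ gives 1 − 0.7 = 0.3
(x ⊃ ¬z): min(1, 1 − 0.2 + 0.3) = 1
¬x: Łukasiewicz ¬ gives 1 − 0.2 = 0.8
(x ⊃ ¬x): min(1, 1 − 0.2 + 0.8) = 1
(z ∨ z) = max(0.7, 0.7) = 0.7
¬(z ∨ z): Łukasiewicz ¬ gives 1 − 0.7 = 0.3
(z ⊃ ¬(z ∨ z)): min(1, 1 − 0.7 + 0.3) = 0.6
((x ⊃ ¬x) ∧ (z ⊃ ¬(z ∨ z))) = min(1, 0.6) = 0.6
((x ⊃ ¬z) ∨ ((x ⊃ ¬x) ∧ (z ⊃ ¬(z ∨ z)))) = max(1, 0.6) = 1
¬((x ⊃ ¬z) ∨ ((x ⊃ ¬x) ∧ (z ⊃ ¬(z ∨ z)))): Łukasiewicz ¬ gives 1 − 1 = 0
((¬(z ∨ (y ⊃ z)) ∧ y) ∧ ¬((x ⊃ ¬z) ∨ ((x ⊃ ¬x) ∧ (z ⊃ ¬(z ∨ z))))) = min(0, 0) = 0

0.00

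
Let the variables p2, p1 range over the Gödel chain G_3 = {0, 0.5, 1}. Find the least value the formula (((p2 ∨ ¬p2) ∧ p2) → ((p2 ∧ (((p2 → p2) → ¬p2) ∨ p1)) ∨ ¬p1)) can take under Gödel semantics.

The minimum is attained at p2 = 1, p1 = 0.5:
  ¬p2: Gödel ¬ of 1 = 0 (operand ≠ 0)
  (p2 ∨ ¬p2) = max(1, 0) = 1
  ((p2 ∨ ¬p2) ∧ p2) = min(1, 1) = 1
  (p2 → p2): 1 ≤ 1, so result = 1
  ¬p2: Gödel ¬ of 1 = 0 (operand ≠ 0)
  ((p2 → p2) → ¬p2): 1 > 0, so result = 0
  (((p2 → p2) → ¬p2) ∨ p1) = max(0, 0.5) = 0.5
  (p2 ∧ (((p2 → p2) → ¬p2) ∨ p1)) = min(1, 0.5) = 0.5
  ¬p1: Gödel ¬ of 0.5 = 0 (operand ≠ 0)
  ((p2 ∧ (((p2 → p2) → ¬p2) ∨ p1)) ∨ ¬p1) = max(0.5, 0) = 0.5
  (((p2 ∨ ¬p2) ∧ p2) → ((p2 ∧ (((p2 → p2) → ¬p2) ∨ p1)) ∨ ¬p1)): 1 > 0.5, so result = 0.5
Checking all 9 assignments confirms none give a value below 0.50.

0.50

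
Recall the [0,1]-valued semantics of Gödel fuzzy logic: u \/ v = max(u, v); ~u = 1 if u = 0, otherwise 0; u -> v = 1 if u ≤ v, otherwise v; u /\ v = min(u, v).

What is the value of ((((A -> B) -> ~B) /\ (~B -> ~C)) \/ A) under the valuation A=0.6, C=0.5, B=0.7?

0.60

(A -> B): 0.6 ≤ 0.7, so result = 1
~B: Gödel ¬ of 0.7 = 0 (operand ≠ 0)
((A -> B) -> ~B): 1 > 0, so result = 0
~B: Gödel ¬ of 0.7 = 0 (operand ≠ 0)
~C: Gödel ¬ of 0.5 = 0 (operand ≠ 0)
(~B -> ~C): 0 ≤ 0, so result = 1
(((A -> B) -> ~B) /\ (~B -> ~C)) = min(0, 1) = 0
((((A -> B) -> ~B) /\ (~B -> ~C)) \/ A) = max(0, 0.6) = 0.6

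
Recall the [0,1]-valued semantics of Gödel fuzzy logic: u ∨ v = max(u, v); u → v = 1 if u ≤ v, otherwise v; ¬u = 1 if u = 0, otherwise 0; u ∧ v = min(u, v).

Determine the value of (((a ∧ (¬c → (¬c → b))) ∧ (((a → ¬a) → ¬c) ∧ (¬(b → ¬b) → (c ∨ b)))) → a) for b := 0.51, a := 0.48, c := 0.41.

¬c: Gödel ¬ of 0.41 = 0 (operand ≠ 0)
¬c: Gödel ¬ of 0.41 = 0 (operand ≠ 0)
(¬c → b): 0 ≤ 0.51, so result = 1
(¬c → (¬c → b)): 0 ≤ 1, so result = 1
(a ∧ (¬c → (¬c → b))) = min(0.48, 1) = 0.48
¬a: Gödel ¬ of 0.48 = 0 (operand ≠ 0)
(a → ¬a): 0.48 > 0, so result = 0
¬c: Gödel ¬ of 0.41 = 0 (operand ≠ 0)
((a → ¬a) → ¬c): 0 ≤ 0, so result = 1
¬b: Gödel ¬ of 0.51 = 0 (operand ≠ 0)
(b → ¬b): 0.51 > 0, so result = 0
¬(b → ¬b): Gödel ¬ of 0 = 1 (operand is 0)
(c ∨ b) = max(0.41, 0.51) = 0.51
(¬(b → ¬b) → (c ∨ b)): 1 > 0.51, so result = 0.51
(((a → ¬a) → ¬c) ∧ (¬(b → ¬b) → (c ∨ b))) = min(1, 0.51) = 0.51
((a ∧ (¬c → (¬c → b))) ∧ (((a → ¬a) → ¬c) ∧ (¬(b → ¬b) → (c ∨ b)))) = min(0.48, 0.51) = 0.48
(((a ∧ (¬c → (¬c → b))) ∧ (((a → ¬a) → ¬c) ∧ (¬(b → ¬b) → (c ∨ b)))) → a): 0.48 ≤ 0.48, so result = 1

1.00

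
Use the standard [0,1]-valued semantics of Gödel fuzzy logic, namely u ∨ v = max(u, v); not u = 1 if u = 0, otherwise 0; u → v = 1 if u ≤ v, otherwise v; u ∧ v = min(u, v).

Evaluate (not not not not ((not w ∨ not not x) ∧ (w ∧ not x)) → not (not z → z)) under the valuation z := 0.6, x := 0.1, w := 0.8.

not w: Gödel ¬ of 0.8 = 0 (operand ≠ 0)
not x: Gödel ¬ of 0.1 = 0 (operand ≠ 0)
not not x: Gödel ¬ of 0 = 1 (operand is 0)
(not w ∨ not not x) = max(0, 1) = 1
not x: Gödel ¬ of 0.1 = 0 (operand ≠ 0)
(w ∧ not x) = min(0.8, 0) = 0
((not w ∨ not not x) ∧ (w ∧ not x)) = min(1, 0) = 0
not ((not w ∨ not not x) ∧ (w ∧ not x)): Gödel ¬ of 0 = 1 (operand is 0)
not not ((not w ∨ not not x) ∧ (w ∧ not x)): Gödel ¬ of 1 = 0 (operand ≠ 0)
not not not ((not w ∨ not not x) ∧ (w ∧ not x)): Gödel ¬ of 0 = 1 (operand is 0)
not not not not ((not w ∨ not not x) ∧ (w ∧ not x)): Gödel ¬ of 1 = 0 (operand ≠ 0)
not z: Gödel ¬ of 0.6 = 0 (operand ≠ 0)
(not z → z): 0 ≤ 0.6, so result = 1
not (not z → z): Gödel ¬ of 1 = 0 (operand ≠ 0)
(not not not not ((not w ∨ not not x) ∧ (w ∧ not x)) → not (not z → z)): 0 ≤ 0, so result = 1

1.00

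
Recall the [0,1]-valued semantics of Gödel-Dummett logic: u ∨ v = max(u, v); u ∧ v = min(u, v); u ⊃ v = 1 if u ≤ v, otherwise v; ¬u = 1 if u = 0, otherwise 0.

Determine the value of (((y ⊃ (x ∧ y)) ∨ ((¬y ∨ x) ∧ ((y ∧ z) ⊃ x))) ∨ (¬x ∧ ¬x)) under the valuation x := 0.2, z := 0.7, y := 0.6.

(x ∧ y) = min(0.2, 0.6) = 0.2
(y ⊃ (x ∧ y)): 0.6 > 0.2, so result = 0.2
¬y: Gödel ¬ of 0.6 = 0 (operand ≠ 0)
(¬y ∨ x) = max(0, 0.2) = 0.2
(y ∧ z) = min(0.6, 0.7) = 0.6
((y ∧ z) ⊃ x): 0.6 > 0.2, so result = 0.2
((¬y ∨ x) ∧ ((y ∧ z) ⊃ x)) = min(0.2, 0.2) = 0.2
((y ⊃ (x ∧ y)) ∨ ((¬y ∨ x) ∧ ((y ∧ z) ⊃ x))) = max(0.2, 0.2) = 0.2
¬x: Gödel ¬ of 0.2 = 0 (operand ≠ 0)
¬x: Gödel ¬ of 0.2 = 0 (operand ≠ 0)
(¬x ∧ ¬x) = min(0, 0) = 0
(((y ⊃ (x ∧ y)) ∨ ((¬y ∨ x) ∧ ((y ∧ z) ⊃ x))) ∨ (¬x ∧ ¬x)) = max(0.2, 0) = 0.2

0.20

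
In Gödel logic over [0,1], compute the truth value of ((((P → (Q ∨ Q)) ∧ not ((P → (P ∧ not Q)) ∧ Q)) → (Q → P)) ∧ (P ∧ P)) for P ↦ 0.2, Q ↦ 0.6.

(Q ∨ Q) = max(0.6, 0.6) = 0.6
(P → (Q ∨ Q)): 0.2 ≤ 0.6, so result = 1
not Q: Gödel ¬ of 0.6 = 0 (operand ≠ 0)
(P ∧ not Q) = min(0.2, 0) = 0
(P → (P ∧ not Q)): 0.2 > 0, so result = 0
((P → (P ∧ not Q)) ∧ Q) = min(0, 0.6) = 0
not ((P → (P ∧ not Q)) ∧ Q): Gödel ¬ of 0 = 1 (operand is 0)
((P → (Q ∨ Q)) ∧ not ((P → (P ∧ not Q)) ∧ Q)) = min(1, 1) = 1
(Q → P): 0.6 > 0.2, so result = 0.2
(((P → (Q ∨ Q)) ∧ not ((P → (P ∧ not Q)) ∧ Q)) → (Q → P)): 1 > 0.2, so result = 0.2
(P ∧ P) = min(0.2, 0.2) = 0.2
((((P → (Q ∨ Q)) ∧ not ((P → (P ∧ not Q)) ∧ Q)) → (Q → P)) ∧ (P ∧ P)) = min(0.2, 0.2) = 0.2

0.20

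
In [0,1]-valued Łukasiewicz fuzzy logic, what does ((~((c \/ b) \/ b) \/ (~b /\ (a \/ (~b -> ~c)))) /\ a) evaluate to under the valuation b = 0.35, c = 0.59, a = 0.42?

0.42

(c \/ b) = max(0.59, 0.35) = 0.59
((c \/ b) \/ b) = max(0.59, 0.35) = 0.59
~((c \/ b) \/ b): Łukasiewicz ¬ gives 1 − 0.59 = 0.41
~b: Łukasiewicz ¬ gives 1 − 0.35 = 0.65
~b: Łukasiewicz ¬ gives 1 − 0.35 = 0.65
~c: Łukasiewicz ¬ gives 1 − 0.59 = 0.41
(~b -> ~c): min(1, 1 − 0.65 + 0.41) = 0.76
(a \/ (~b -> ~c)) = max(0.42, 0.76) = 0.76
(~b /\ (a \/ (~b -> ~c))) = min(0.65, 0.76) = 0.65
(~((c \/ b) \/ b) \/ (~b /\ (a \/ (~b -> ~c)))) = max(0.41, 0.65) = 0.65
((~((c \/ b) \/ b) \/ (~b /\ (a \/ (~b -> ~c)))) /\ a) = min(0.65, 0.42) = 0.42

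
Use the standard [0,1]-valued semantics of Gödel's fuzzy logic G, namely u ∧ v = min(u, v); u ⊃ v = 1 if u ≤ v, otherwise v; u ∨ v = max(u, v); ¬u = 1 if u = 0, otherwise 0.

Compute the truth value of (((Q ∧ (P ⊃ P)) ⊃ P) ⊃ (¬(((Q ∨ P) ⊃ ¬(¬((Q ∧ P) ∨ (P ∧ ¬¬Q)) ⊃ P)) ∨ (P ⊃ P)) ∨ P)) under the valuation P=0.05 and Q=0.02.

(P ⊃ P): 0.05 ≤ 0.05, so result = 1
(Q ∧ (P ⊃ P)) = min(0.02, 1) = 0.02
((Q ∧ (P ⊃ P)) ⊃ P): 0.02 ≤ 0.05, so result = 1
(Q ∨ P) = max(0.02, 0.05) = 0.05
(Q ∧ P) = min(0.02, 0.05) = 0.02
¬Q: Gödel ¬ of 0.02 = 0 (operand ≠ 0)
¬¬Q: Gödel ¬ of 0 = 1 (operand is 0)
(P ∧ ¬¬Q) = min(0.05, 1) = 0.05
((Q ∧ P) ∨ (P ∧ ¬¬Q)) = max(0.02, 0.05) = 0.05
¬((Q ∧ P) ∨ (P ∧ ¬¬Q)): Gödel ¬ of 0.05 = 0 (operand ≠ 0)
(¬((Q ∧ P) ∨ (P ∧ ¬¬Q)) ⊃ P): 0 ≤ 0.05, so result = 1
¬(¬((Q ∧ P) ∨ (P ∧ ¬¬Q)) ⊃ P): Gödel ¬ of 1 = 0 (operand ≠ 0)
((Q ∨ P) ⊃ ¬(¬((Q ∧ P) ∨ (P ∧ ¬¬Q)) ⊃ P)): 0.05 > 0, so result = 0
(P ⊃ P): 0.05 ≤ 0.05, so result = 1
(((Q ∨ P) ⊃ ¬(¬((Q ∧ P) ∨ (P ∧ ¬¬Q)) ⊃ P)) ∨ (P ⊃ P)) = max(0, 1) = 1
¬(((Q ∨ P) ⊃ ¬(¬((Q ∧ P) ∨ (P ∧ ¬¬Q)) ⊃ P)) ∨ (P ⊃ P)): Gödel ¬ of 1 = 0 (operand ≠ 0)
(¬(((Q ∨ P) ⊃ ¬(¬((Q ∧ P) ∨ (P ∧ ¬¬Q)) ⊃ P)) ∨ (P ⊃ P)) ∨ P) = max(0, 0.05) = 0.05
(((Q ∧ (P ⊃ P)) ⊃ P) ⊃ (¬(((Q ∨ P) ⊃ ¬(¬((Q ∧ P) ∨ (P ∧ ¬¬Q)) ⊃ P)) ∨ (P ⊃ P)) ∨ P)): 1 > 0.05, so result = 0.05

0.05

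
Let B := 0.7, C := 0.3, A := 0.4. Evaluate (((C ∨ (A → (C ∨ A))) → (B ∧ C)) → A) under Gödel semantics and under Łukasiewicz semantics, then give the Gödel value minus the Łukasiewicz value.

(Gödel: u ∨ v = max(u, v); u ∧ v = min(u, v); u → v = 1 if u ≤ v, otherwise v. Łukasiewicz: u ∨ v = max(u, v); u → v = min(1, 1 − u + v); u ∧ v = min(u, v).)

0.00

Gödel evaluation:
  (C ∨ A) = max(0.3, 0.4) = 0.4
  (A → (C ∨ A)): 0.4 ≤ 0.4, so result = 1
  (C ∨ (A → (C ∨ A))) = max(0.3, 1) = 1
  (B ∧ C) = min(0.7, 0.3) = 0.3
  ((C ∨ (A → (C ∨ A))) → (B ∧ C)): 1 > 0.3, so result = 0.3
  (((C ∨ (A → (C ∨ A))) → (B ∧ C)) → A): 0.3 ≤ 0.4, so result = 1
  Gödel value = 1
Łukasiewicz evaluation:
  (C ∨ A) = max(0.3, 0.4) = 0.4
  (A → (C ∨ A)): min(1, 1 − 0.4 + 0.4) = 1
  (C ∨ (A → (C ∨ A))) = max(0.3, 1) = 1
  (B ∧ C) = min(0.7, 0.3) = 0.3
  ((C ∨ (A → (C ∨ A))) → (B ∧ C)): min(1, 1 − 1 + 0.3) = 0.3
  (((C ∨ (A → (C ∨ A))) → (B ∧ C)) → A): min(1, 1 − 0.3 + 0.4) = 1
  Łukasiewicz value = 1
Difference: 1 − 1 = 0.00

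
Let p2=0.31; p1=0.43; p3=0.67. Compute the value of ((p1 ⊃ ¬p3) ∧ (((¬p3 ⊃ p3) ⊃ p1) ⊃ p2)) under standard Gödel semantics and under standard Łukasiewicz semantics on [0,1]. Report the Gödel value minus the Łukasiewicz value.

-0.88

Gödel evaluation:
  ¬p3: Gödel ¬ of 0.67 = 0 (operand ≠ 0)
  (p1 ⊃ ¬p3): 0.43 > 0, so result = 0
  ¬p3: Gödel ¬ of 0.67 = 0 (operand ≠ 0)
  (¬p3 ⊃ p3): 0 ≤ 0.67, so result = 1
  ((¬p3 ⊃ p3) ⊃ p1): 1 > 0.43, so result = 0.43
  (((¬p3 ⊃ p3) ⊃ p1) ⊃ p2): 0.43 > 0.31, so result = 0.31
  ((p1 ⊃ ¬p3) ∧ (((¬p3 ⊃ p3) ⊃ p1) ⊃ p2)) = min(0, 0.31) = 0
  Gödel value = 0
Łukasiewicz evaluation:
  ¬p3: Łukasiewicz ¬ gives 1 − 0.67 = 0.33
  (p1 ⊃ ¬p3): min(1, 1 − 0.43 + 0.33) = 0.9
  ¬p3: Łukasiewicz ¬ gives 1 − 0.67 = 0.33
  (¬p3 ⊃ p3): min(1, 1 − 0.33 + 0.67) = 1
  ((¬p3 ⊃ p3) ⊃ p1): min(1, 1 − 1 + 0.43) = 0.43
  (((¬p3 ⊃ p3) ⊃ p1) ⊃ p2): min(1, 1 − 0.43 + 0.31) = 0.88
  ((p1 ⊃ ¬p3) ∧ (((¬p3 ⊃ p3) ⊃ p1) ⊃ p2)) = min(0.9, 0.88) = 0.88
  Łukasiewicz value = 0.88
Difference: 0 − 0.88 = -0.88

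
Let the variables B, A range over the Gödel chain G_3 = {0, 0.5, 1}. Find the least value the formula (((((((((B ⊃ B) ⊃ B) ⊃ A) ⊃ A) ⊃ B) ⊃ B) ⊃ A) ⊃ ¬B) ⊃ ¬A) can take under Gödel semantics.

0.00

The minimum is attained at B = 0, A = 0.5:
  (B ⊃ B): 0 ≤ 0, so result = 1
  ((B ⊃ B) ⊃ B): 1 > 0, so result = 0
  (((B ⊃ B) ⊃ B) ⊃ A): 0 ≤ 0.5, so result = 1
  ((((B ⊃ B) ⊃ B) ⊃ A) ⊃ A): 1 > 0.5, so result = 0.5
  (((((B ⊃ B) ⊃ B) ⊃ A) ⊃ A) ⊃ B): 0.5 > 0, so result = 0
  ((((((B ⊃ B) ⊃ B) ⊃ A) ⊃ A) ⊃ B) ⊃ B): 0 ≤ 0, so result = 1
  (((((((B ⊃ B) ⊃ B) ⊃ A) ⊃ A) ⊃ B) ⊃ B) ⊃ A): 1 > 0.5, so result = 0.5
  ¬B: Gödel ¬ of 0 = 1 (operand is 0)
  ((((((((B ⊃ B) ⊃ B) ⊃ A) ⊃ A) ⊃ B) ⊃ B) ⊃ A) ⊃ ¬B): 0.5 ≤ 1, so result = 1
  ¬A: Gödel ¬ of 0.5 = 0 (operand ≠ 0)
  (((((((((B ⊃ B) ⊃ B) ⊃ A) ⊃ A) ⊃ B) ⊃ B) ⊃ A) ⊃ ¬B) ⊃ ¬A): 1 > 0, so result = 0
Checking all 9 assignments confirms none give a value below 0.00.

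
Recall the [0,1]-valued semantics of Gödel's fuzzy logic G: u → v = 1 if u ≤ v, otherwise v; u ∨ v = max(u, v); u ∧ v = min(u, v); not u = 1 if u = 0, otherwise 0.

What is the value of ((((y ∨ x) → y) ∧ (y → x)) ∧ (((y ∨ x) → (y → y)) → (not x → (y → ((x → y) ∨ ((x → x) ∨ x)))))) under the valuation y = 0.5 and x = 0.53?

0.50

(y ∨ x) = max(0.5, 0.53) = 0.53
((y ∨ x) → y): 0.53 > 0.5, so result = 0.5
(y → x): 0.5 ≤ 0.53, so result = 1
(((y ∨ x) → y) ∧ (y → x)) = min(0.5, 1) = 0.5
(y ∨ x) = max(0.5, 0.53) = 0.53
(y → y): 0.5 ≤ 0.5, so result = 1
((y ∨ x) → (y → y)): 0.53 ≤ 1, so result = 1
not x: Gödel ¬ of 0.53 = 0 (operand ≠ 0)
(x → y): 0.53 > 0.5, so result = 0.5
(x → x): 0.53 ≤ 0.53, so result = 1
((x → x) ∨ x) = max(1, 0.53) = 1
((x → y) ∨ ((x → x) ∨ x)) = max(0.5, 1) = 1
(y → ((x → y) ∨ ((x → x) ∨ x))): 0.5 ≤ 1, so result = 1
(not x → (y → ((x → y) ∨ ((x → x) ∨ x)))): 0 ≤ 1, so result = 1
(((y ∨ x) → (y → y)) → (not x → (y → ((x → y) ∨ ((x → x) ∨ x))))): 1 ≤ 1, so result = 1
((((y ∨ x) → y) ∧ (y → x)) ∧ (((y ∨ x) → (y → y)) → (not x → (y → ((x → y) ∨ ((x → x) ∨ x)))))) = min(0.5, 1) = 0.5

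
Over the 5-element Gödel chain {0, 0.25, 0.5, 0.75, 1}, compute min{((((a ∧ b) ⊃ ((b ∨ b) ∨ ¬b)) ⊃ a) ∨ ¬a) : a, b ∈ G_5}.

0.25

The minimum is attained at a = 0.25, b = 0:
  (a ∧ b) = min(0.25, 0) = 0
  (b ∨ b) = max(0, 0) = 0
  ¬b: Gödel ¬ of 0 = 1 (operand is 0)
  ((b ∨ b) ∨ ¬b) = max(0, 1) = 1
  ((a ∧ b) ⊃ ((b ∨ b) ∨ ¬b)): 0 ≤ 1, so result = 1
  (((a ∧ b) ⊃ ((b ∨ b) ∨ ¬b)) ⊃ a): 1 > 0.25, so result = 0.25
  ¬a: Gödel ¬ of 0.25 = 0 (operand ≠ 0)
  ((((a ∧ b) ⊃ ((b ∨ b) ∨ ¬b)) ⊃ a) ∨ ¬a) = max(0.25, 0) = 0.25
Checking all 25 assignments confirms none give a value below 0.25.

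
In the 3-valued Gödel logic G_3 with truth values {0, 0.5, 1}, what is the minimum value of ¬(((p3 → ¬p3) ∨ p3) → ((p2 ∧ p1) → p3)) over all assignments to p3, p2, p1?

0.00

The minimum is attained at p3 = 0, p2 = 0, p1 = 0:
  ¬p3: Gödel ¬ of 0 = 1 (operand is 0)
  (p3 → ¬p3): 0 ≤ 1, so result = 1
  ((p3 → ¬p3) ∨ p3) = max(1, 0) = 1
  (p2 ∧ p1) = min(0, 0) = 0
  ((p2 ∧ p1) → p3): 0 ≤ 0, so result = 1
  (((p3 → ¬p3) ∨ p3) → ((p2 ∧ p1) → p3)): 1 ≤ 1, so result = 1
  ¬(((p3 → ¬p3) ∨ p3) → ((p2 ∧ p1) → p3)): Gödel ¬ of 1 = 0 (operand ≠ 0)
Checking all 27 assignments confirms none give a value below 0.00.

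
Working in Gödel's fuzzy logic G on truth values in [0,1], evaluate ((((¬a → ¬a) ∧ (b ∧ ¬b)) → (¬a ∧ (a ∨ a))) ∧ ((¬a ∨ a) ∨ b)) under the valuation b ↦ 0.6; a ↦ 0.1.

¬a: Gödel ¬ of 0.1 = 0 (operand ≠ 0)
¬a: Gödel ¬ of 0.1 = 0 (operand ≠ 0)
(¬a → ¬a): 0 ≤ 0, so result = 1
¬b: Gödel ¬ of 0.6 = 0 (operand ≠ 0)
(b ∧ ¬b) = min(0.6, 0) = 0
((¬a → ¬a) ∧ (b ∧ ¬b)) = min(1, 0) = 0
¬a: Gödel ¬ of 0.1 = 0 (operand ≠ 0)
(a ∨ a) = max(0.1, 0.1) = 0.1
(¬a ∧ (a ∨ a)) = min(0, 0.1) = 0
(((¬a → ¬a) ∧ (b ∧ ¬b)) → (¬a ∧ (a ∨ a))): 0 ≤ 0, so result = 1
¬a: Gödel ¬ of 0.1 = 0 (operand ≠ 0)
(¬a ∨ a) = max(0, 0.1) = 0.1
((¬a ∨ a) ∨ b) = max(0.1, 0.6) = 0.6
((((¬a → ¬a) ∧ (b ∧ ¬b)) → (¬a ∧ (a ∨ a))) ∧ ((¬a ∨ a) ∨ b)) = min(1, 0.6) = 0.6

0.60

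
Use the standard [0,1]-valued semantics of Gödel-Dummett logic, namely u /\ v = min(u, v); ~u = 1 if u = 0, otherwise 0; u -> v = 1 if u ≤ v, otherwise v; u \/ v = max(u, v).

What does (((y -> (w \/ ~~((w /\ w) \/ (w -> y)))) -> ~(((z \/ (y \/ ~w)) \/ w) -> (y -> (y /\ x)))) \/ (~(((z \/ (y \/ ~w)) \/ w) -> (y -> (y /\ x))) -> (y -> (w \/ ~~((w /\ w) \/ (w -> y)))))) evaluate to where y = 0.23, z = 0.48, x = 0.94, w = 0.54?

1.00

(w /\ w) = min(0.54, 0.54) = 0.54
(w -> y): 0.54 > 0.23, so result = 0.23
((w /\ w) \/ (w -> y)) = max(0.54, 0.23) = 0.54
~((w /\ w) \/ (w -> y)): Gödel ¬ of 0.54 = 0 (operand ≠ 0)
~~((w /\ w) \/ (w -> y)): Gödel ¬ of 0 = 1 (operand is 0)
(w \/ ~~((w /\ w) \/ (w -> y))) = max(0.54, 1) = 1
(y -> (w \/ ~~((w /\ w) \/ (w -> y)))): 0.23 ≤ 1, so result = 1
~w: Gödel ¬ of 0.54 = 0 (operand ≠ 0)
(y \/ ~w) = max(0.23, 0) = 0.23
(z \/ (y \/ ~w)) = max(0.48, 0.23) = 0.48
((z \/ (y \/ ~w)) \/ w) = max(0.48, 0.54) = 0.54
(y /\ x) = min(0.23, 0.94) = 0.23
(y -> (y /\ x)): 0.23 ≤ 0.23, so result = 1
(((z \/ (y \/ ~w)) \/ w) -> (y -> (y /\ x))): 0.54 ≤ 1, so result = 1
~(((z \/ (y \/ ~w)) \/ w) -> (y -> (y /\ x))): Gödel ¬ of 1 = 0 (operand ≠ 0)
((y -> (w \/ ~~((w /\ w) \/ (w -> y)))) -> ~(((z \/ (y \/ ~w)) \/ w) -> (y -> (y /\ x)))): 1 > 0, so result = 0
~w: Gödel ¬ of 0.54 = 0 (operand ≠ 0)
(y \/ ~w) = max(0.23, 0) = 0.23
(z \/ (y \/ ~w)) = max(0.48, 0.23) = 0.48
((z \/ (y \/ ~w)) \/ w) = max(0.48, 0.54) = 0.54
(y /\ x) = min(0.23, 0.94) = 0.23
(y -> (y /\ x)): 0.23 ≤ 0.23, so result = 1
(((z \/ (y \/ ~w)) \/ w) -> (y -> (y /\ x))): 0.54 ≤ 1, so result = 1
~(((z \/ (y \/ ~w)) \/ w) -> (y -> (y /\ x))): Gödel ¬ of 1 = 0 (operand ≠ 0)
(w /\ w) = min(0.54, 0.54) = 0.54
(w -> y): 0.54 > 0.23, so result = 0.23
((w /\ w) \/ (w -> y)) = max(0.54, 0.23) = 0.54
~((w /\ w) \/ (w -> y)): Gödel ¬ of 0.54 = 0 (operand ≠ 0)
~~((w /\ w) \/ (w -> y)): Gödel ¬ of 0 = 1 (operand is 0)
(w \/ ~~((w /\ w) \/ (w -> y))) = max(0.54, 1) = 1
(y -> (w \/ ~~((w /\ w) \/ (w -> y)))): 0.23 ≤ 1, so result = 1
(~(((z \/ (y \/ ~w)) \/ w) -> (y -> (y /\ x))) -> (y -> (w \/ ~~((w /\ w) \/ (w -> y))))): 0 ≤ 1, so result = 1
(((y -> (w \/ ~~((w /\ w) \/ (w -> y)))) -> ~(((z \/ (y \/ ~w)) \/ w) -> (y -> (y /\ x)))) \/ (~(((z \/ (y \/ ~w)) \/ w) -> (y -> (y /\ x))) -> (y -> (w \/ ~~((w /\ w) \/ (w -> y)))))) = max(0, 1) = 1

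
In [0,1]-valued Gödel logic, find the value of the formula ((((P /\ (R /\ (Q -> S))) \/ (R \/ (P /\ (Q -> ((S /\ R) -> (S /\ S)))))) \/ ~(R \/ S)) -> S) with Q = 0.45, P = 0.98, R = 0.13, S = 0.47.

(Q -> S): 0.45 ≤ 0.47, so result = 1
(R /\ (Q -> S)) = min(0.13, 1) = 0.13
(P /\ (R /\ (Q -> S))) = min(0.98, 0.13) = 0.13
(S /\ R) = min(0.47, 0.13) = 0.13
(S /\ S) = min(0.47, 0.47) = 0.47
((S /\ R) -> (S /\ S)): 0.13 ≤ 0.47, so result = 1
(Q -> ((S /\ R) -> (S /\ S))): 0.45 ≤ 1, so result = 1
(P /\ (Q -> ((S /\ R) -> (S /\ S)))) = min(0.98, 1) = 0.98
(R \/ (P /\ (Q -> ((S /\ R) -> (S /\ S))))) = max(0.13, 0.98) = 0.98
((P /\ (R /\ (Q -> S))) \/ (R \/ (P /\ (Q -> ((S /\ R) -> (S /\ S)))))) = max(0.13, 0.98) = 0.98
(R \/ S) = max(0.13, 0.47) = 0.47
~(R \/ S): Gödel ¬ of 0.47 = 0 (operand ≠ 0)
(((P /\ (R /\ (Q -> S))) \/ (R \/ (P /\ (Q -> ((S /\ R) -> (S /\ S)))))) \/ ~(R \/ S)) = max(0.98, 0) = 0.98
((((P /\ (R /\ (Q -> S))) \/ (R \/ (P /\ (Q -> ((S /\ R) -> (S /\ S)))))) \/ ~(R \/ S)) -> S): 0.98 > 0.47, so result = 0.47

0.47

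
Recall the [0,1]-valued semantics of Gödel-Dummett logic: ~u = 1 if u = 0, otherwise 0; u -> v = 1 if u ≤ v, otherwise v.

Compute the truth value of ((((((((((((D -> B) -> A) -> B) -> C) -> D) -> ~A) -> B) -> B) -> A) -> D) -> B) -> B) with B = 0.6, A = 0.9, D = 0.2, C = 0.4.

(D -> B): 0.2 ≤ 0.6, so result = 1
((D -> B) -> A): 1 > 0.9, so result = 0.9
(((D -> B) -> A) -> B): 0.9 > 0.6, so result = 0.6
((((D -> B) -> A) -> B) -> C): 0.6 > 0.4, so result = 0.4
(((((D -> B) -> A) -> B) -> C) -> D): 0.4 > 0.2, so result = 0.2
~A: Gödel ¬ of 0.9 = 0 (operand ≠ 0)
((((((D -> B) -> A) -> B) -> C) -> D) -> ~A): 0.2 > 0, so result = 0
(((((((D -> B) -> A) -> B) -> C) -> D) -> ~A) -> B): 0 ≤ 0.6, so result = 1
((((((((D -> B) -> A) -> B) -> C) -> D) -> ~A) -> B) -> B): 1 > 0.6, so result = 0.6
(((((((((D -> B) -> A) -> B) -> C) -> D) -> ~A) -> B) -> B) -> A): 0.6 ≤ 0.9, so result = 1
((((((((((D -> B) -> A) -> B) -> C) -> D) -> ~A) -> B) -> B) -> A) -> D): 1 > 0.2, so result = 0.2
(((((((((((D -> B) -> A) -> B) -> C) -> D) -> ~A) -> B) -> B) -> A) -> D) -> B): 0.2 ≤ 0.6, so result = 1
((((((((((((D -> B) -> A) -> B) -> C) -> D) -> ~A) -> B) -> B) -> A) -> D) -> B) -> B): 1 > 0.6, so result = 0.6

0.60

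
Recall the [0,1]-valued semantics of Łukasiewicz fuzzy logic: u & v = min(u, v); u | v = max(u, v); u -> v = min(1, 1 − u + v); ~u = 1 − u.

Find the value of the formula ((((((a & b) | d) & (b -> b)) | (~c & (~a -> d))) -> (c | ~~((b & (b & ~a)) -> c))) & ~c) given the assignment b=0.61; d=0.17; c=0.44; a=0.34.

(a & b) = min(0.34, 0.61) = 0.34
((a & b) | d) = max(0.34, 0.17) = 0.34
(b -> b): min(1, 1 − 0.61 + 0.61) = 1
(((a & b) | d) & (b -> b)) = min(0.34, 1) = 0.34
~c: Łukasiewicz ¬ gives 1 − 0.44 = 0.56
~a: Łukasiewicz ¬ gives 1 − 0.34 = 0.66
(~a -> d): min(1, 1 − 0.66 + 0.17) = 0.51
(~c & (~a -> d)) = min(0.56, 0.51) = 0.51
((((a & b) | d) & (b -> b)) | (~c & (~a -> d))) = max(0.34, 0.51) = 0.51
~a: Łukasiewicz ¬ gives 1 − 0.34 = 0.66
(b & ~a) = min(0.61, 0.66) = 0.61
(b & (b & ~a)) = min(0.61, 0.61) = 0.61
((b & (b & ~a)) -> c): min(1, 1 − 0.61 + 0.44) = 0.83
~((b & (b & ~a)) -> c): Łukasiewicz ¬ gives 1 − 0.83 = 0.17
~~((b & (b & ~a)) -> c): Łukasiewicz ¬ gives 1 − 0.17 = 0.83
(c | ~~((b & (b & ~a)) -> c)) = max(0.44, 0.83) = 0.83
(((((a & b) | d) & (b -> b)) | (~c & (~a -> d))) -> (c | ~~((b & (b & ~a)) -> c))): min(1, 1 − 0.51 + 0.83) = 1
~c: Łukasiewicz ¬ gives 1 − 0.44 = 0.56
((((((a & b) | d) & (b -> b)) | (~c & (~a -> d))) -> (c | ~~((b & (b & ~a)) -> c))) & ~c) = min(1, 0.56) = 0.56

0.56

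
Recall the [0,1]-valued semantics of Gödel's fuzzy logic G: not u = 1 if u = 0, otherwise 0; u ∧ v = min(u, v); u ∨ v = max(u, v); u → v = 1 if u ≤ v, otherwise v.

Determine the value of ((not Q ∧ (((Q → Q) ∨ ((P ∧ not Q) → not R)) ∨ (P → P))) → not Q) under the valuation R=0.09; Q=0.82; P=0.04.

not Q: Gödel ¬ of 0.82 = 0 (operand ≠ 0)
(Q → Q): 0.82 ≤ 0.82, so result = 1
not Q: Gödel ¬ of 0.82 = 0 (operand ≠ 0)
(P ∧ not Q) = min(0.04, 0) = 0
not R: Gödel ¬ of 0.09 = 0 (operand ≠ 0)
((P ∧ not Q) → not R): 0 ≤ 0, so result = 1
((Q → Q) ∨ ((P ∧ not Q) → not R)) = max(1, 1) = 1
(P → P): 0.04 ≤ 0.04, so result = 1
(((Q → Q) ∨ ((P ∧ not Q) → not R)) ∨ (P → P)) = max(1, 1) = 1
(not Q ∧ (((Q → Q) ∨ ((P ∧ not Q) → not R)) ∨ (P → P))) = min(0, 1) = 0
not Q: Gödel ¬ of 0.82 = 0 (operand ≠ 0)
((not Q ∧ (((Q → Q) ∨ ((P ∧ not Q) → not R)) ∨ (P → P))) → not Q): 0 ≤ 0, so result = 1

1.00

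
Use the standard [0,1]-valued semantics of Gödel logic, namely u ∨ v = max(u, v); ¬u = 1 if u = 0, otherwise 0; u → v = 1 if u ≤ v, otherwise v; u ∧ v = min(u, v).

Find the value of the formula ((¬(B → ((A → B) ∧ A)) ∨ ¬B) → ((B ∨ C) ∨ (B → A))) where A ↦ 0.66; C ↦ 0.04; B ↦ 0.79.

(A → B): 0.66 ≤ 0.79, so result = 1
((A → B) ∧ A) = min(1, 0.66) = 0.66
(B → ((A → B) ∧ A)): 0.79 > 0.66, so result = 0.66
¬(B → ((A → B) ∧ A)): Gödel ¬ of 0.66 = 0 (operand ≠ 0)
¬B: Gödel ¬ of 0.79 = 0 (operand ≠ 0)
(¬(B → ((A → B) ∧ A)) ∨ ¬B) = max(0, 0) = 0
(B ∨ C) = max(0.79, 0.04) = 0.79
(B → A): 0.79 > 0.66, so result = 0.66
((B ∨ C) ∨ (B → A)) = max(0.79, 0.66) = 0.79
((¬(B → ((A → B) ∧ A)) ∨ ¬B) → ((B ∨ C) ∨ (B → A))): 0 ≤ 0.79, so result = 1

1.00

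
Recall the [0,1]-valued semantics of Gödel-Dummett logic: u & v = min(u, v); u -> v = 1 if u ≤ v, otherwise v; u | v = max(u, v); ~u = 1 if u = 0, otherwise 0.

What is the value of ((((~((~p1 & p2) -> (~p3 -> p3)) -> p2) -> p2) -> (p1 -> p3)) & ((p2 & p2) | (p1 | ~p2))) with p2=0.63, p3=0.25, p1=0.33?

~p1: Gödel ¬ of 0.33 = 0 (operand ≠ 0)
(~p1 & p2) = min(0, 0.63) = 0
~p3: Gödel ¬ of 0.25 = 0 (operand ≠ 0)
(~p3 -> p3): 0 ≤ 0.25, so result = 1
((~p1 & p2) -> (~p3 -> p3)): 0 ≤ 1, so result = 1
~((~p1 & p2) -> (~p3 -> p3)): Gödel ¬ of 1 = 0 (operand ≠ 0)
(~((~p1 & p2) -> (~p3 -> p3)) -> p2): 0 ≤ 0.63, so result = 1
((~((~p1 & p2) -> (~p3 -> p3)) -> p2) -> p2): 1 > 0.63, so result = 0.63
(p1 -> p3): 0.33 > 0.25, so result = 0.25
(((~((~p1 & p2) -> (~p3 -> p3)) -> p2) -> p2) -> (p1 -> p3)): 0.63 > 0.25, so result = 0.25
(p2 & p2) = min(0.63, 0.63) = 0.63
~p2: Gödel ¬ of 0.63 = 0 (operand ≠ 0)
(p1 | ~p2) = max(0.33, 0) = 0.33
((p2 & p2) | (p1 | ~p2)) = max(0.63, 0.33) = 0.63
((((~((~p1 & p2) -> (~p3 -> p3)) -> p2) -> p2) -> (p1 -> p3)) & ((p2 & p2) | (p1 | ~p2))) = min(0.25, 0.63) = 0.25

0.25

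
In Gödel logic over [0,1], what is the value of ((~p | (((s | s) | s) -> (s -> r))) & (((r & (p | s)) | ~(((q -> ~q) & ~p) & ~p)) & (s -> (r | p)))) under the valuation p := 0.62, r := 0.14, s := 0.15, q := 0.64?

0.14

~p: Gödel ¬ of 0.62 = 0 (operand ≠ 0)
(s | s) = max(0.15, 0.15) = 0.15
((s | s) | s) = max(0.15, 0.15) = 0.15
(s -> r): 0.15 > 0.14, so result = 0.14
(((s | s) | s) -> (s -> r)): 0.15 > 0.14, so result = 0.14
(~p | (((s | s) | s) -> (s -> r))) = max(0, 0.14) = 0.14
(p | s) = max(0.62, 0.15) = 0.62
(r & (p | s)) = min(0.14, 0.62) = 0.14
~q: Gödel ¬ of 0.64 = 0 (operand ≠ 0)
(q -> ~q): 0.64 > 0, so result = 0
~p: Gödel ¬ of 0.62 = 0 (operand ≠ 0)
((q -> ~q) & ~p) = min(0, 0) = 0
~p: Gödel ¬ of 0.62 = 0 (operand ≠ 0)
(((q -> ~q) & ~p) & ~p) = min(0, 0) = 0
~(((q -> ~q) & ~p) & ~p): Gödel ¬ of 0 = 1 (operand is 0)
((r & (p | s)) | ~(((q -> ~q) & ~p) & ~p)) = max(0.14, 1) = 1
(r | p) = max(0.14, 0.62) = 0.62
(s -> (r | p)): 0.15 ≤ 0.62, so result = 1
(((r & (p | s)) | ~(((q -> ~q) & ~p) & ~p)) & (s -> (r | p))) = min(1, 1) = 1
((~p | (((s | s) | s) -> (s -> r))) & (((r & (p | s)) | ~(((q -> ~q) & ~p) & ~p)) & (s -> (r | p)))) = min(0.14, 1) = 0.14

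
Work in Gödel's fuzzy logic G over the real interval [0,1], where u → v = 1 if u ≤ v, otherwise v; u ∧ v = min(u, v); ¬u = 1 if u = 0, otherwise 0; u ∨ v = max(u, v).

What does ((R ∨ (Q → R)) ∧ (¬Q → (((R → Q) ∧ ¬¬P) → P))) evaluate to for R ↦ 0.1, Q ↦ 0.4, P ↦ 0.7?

(Q → R): 0.4 > 0.1, so result = 0.1
(R ∨ (Q → R)) = max(0.1, 0.1) = 0.1
¬Q: Gödel ¬ of 0.4 = 0 (operand ≠ 0)
(R → Q): 0.1 ≤ 0.4, so result = 1
¬P: Gödel ¬ of 0.7 = 0 (operand ≠ 0)
¬¬P: Gödel ¬ of 0 = 1 (operand is 0)
((R → Q) ∧ ¬¬P) = min(1, 1) = 1
(((R → Q) ∧ ¬¬P) → P): 1 > 0.7, so result = 0.7
(¬Q → (((R → Q) ∧ ¬¬P) → P)): 0 ≤ 0.7, so result = 1
((R ∨ (Q → R)) ∧ (¬Q → (((R → Q) ∧ ¬¬P) → P))) = min(0.1, 1) = 0.1

0.10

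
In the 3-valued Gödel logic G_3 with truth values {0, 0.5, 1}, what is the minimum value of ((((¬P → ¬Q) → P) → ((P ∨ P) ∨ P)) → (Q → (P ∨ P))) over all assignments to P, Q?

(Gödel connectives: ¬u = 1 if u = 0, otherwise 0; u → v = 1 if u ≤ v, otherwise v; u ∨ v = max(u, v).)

0.50

The minimum is attained at P = 0.5, Q = 1:
  ¬P: Gödel ¬ of 0.5 = 0 (operand ≠ 0)
  ¬Q: Gödel ¬ of 1 = 0 (operand ≠ 0)
  (¬P → ¬Q): 0 ≤ 0, so result = 1
  ((¬P → ¬Q) → P): 1 > 0.5, so result = 0.5
  (P ∨ P) = max(0.5, 0.5) = 0.5
  ((P ∨ P) ∨ P) = max(0.5, 0.5) = 0.5
  (((¬P → ¬Q) → P) → ((P ∨ P) ∨ P)): 0.5 ≤ 0.5, so result = 1
  (P ∨ P) = max(0.5, 0.5) = 0.5
  (Q → (P ∨ P)): 1 > 0.5, so result = 0.5
  ((((¬P → ¬Q) → P) → ((P ∨ P) ∨ P)) → (Q → (P ∨ P))): 1 > 0.5, so result = 0.5
Checking all 9 assignments confirms none give a value below 0.50.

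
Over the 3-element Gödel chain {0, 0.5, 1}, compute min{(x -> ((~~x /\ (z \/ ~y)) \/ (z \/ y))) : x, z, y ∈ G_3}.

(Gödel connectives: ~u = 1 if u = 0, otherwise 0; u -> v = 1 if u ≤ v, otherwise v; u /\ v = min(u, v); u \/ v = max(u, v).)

0.50

The minimum is attained at x = 1, z = 0, y = 0.5:
  ~x: Gödel ¬ of 1 = 0 (operand ≠ 0)
  ~~x: Gödel ¬ of 0 = 1 (operand is 0)
  ~y: Gödel ¬ of 0.5 = 0 (operand ≠ 0)
  (z \/ ~y) = max(0, 0) = 0
  (~~x /\ (z \/ ~y)) = min(1, 0) = 0
  (z \/ y) = max(0, 0.5) = 0.5
  ((~~x /\ (z \/ ~y)) \/ (z \/ y)) = max(0, 0.5) = 0.5
  (x -> ((~~x /\ (z \/ ~y)) \/ (z \/ y))): 1 > 0.5, so result = 0.5
Checking all 27 assignments confirms none give a value below 0.50.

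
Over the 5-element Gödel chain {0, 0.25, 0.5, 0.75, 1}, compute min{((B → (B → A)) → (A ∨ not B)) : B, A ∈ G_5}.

The minimum is attained at B = 0.25, A = 0.25:
  (B → A): 0.25 ≤ 0.25, so result = 1
  (B → (B → A)): 0.25 ≤ 1, so result = 1
  not B: Gödel ¬ of 0.25 = 0 (operand ≠ 0)
  (A ∨ not B) = max(0.25, 0) = 0.25
  ((B → (B → A)) → (A ∨ not B)): 1 > 0.25, so result = 0.25
Checking all 25 assignments confirms none give a value below 0.25.

0.25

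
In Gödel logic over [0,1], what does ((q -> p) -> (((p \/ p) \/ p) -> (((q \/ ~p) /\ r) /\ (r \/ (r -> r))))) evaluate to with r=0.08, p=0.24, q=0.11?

0.08

(q -> p): 0.11 ≤ 0.24, so result = 1
(p \/ p) = max(0.24, 0.24) = 0.24
((p \/ p) \/ p) = max(0.24, 0.24) = 0.24
~p: Gödel ¬ of 0.24 = 0 (operand ≠ 0)
(q \/ ~p) = max(0.11, 0) = 0.11
((q \/ ~p) /\ r) = min(0.11, 0.08) = 0.08
(r -> r): 0.08 ≤ 0.08, so result = 1
(r \/ (r -> r)) = max(0.08, 1) = 1
(((q \/ ~p) /\ r) /\ (r \/ (r -> r))) = min(0.08, 1) = 0.08
(((p \/ p) \/ p) -> (((q \/ ~p) /\ r) /\ (r \/ (r -> r)))): 0.24 > 0.08, so result = 0.08
((q -> p) -> (((p \/ p) \/ p) -> (((q \/ ~p) /\ r) /\ (r \/ (r -> r))))): 1 > 0.08, so result = 0.08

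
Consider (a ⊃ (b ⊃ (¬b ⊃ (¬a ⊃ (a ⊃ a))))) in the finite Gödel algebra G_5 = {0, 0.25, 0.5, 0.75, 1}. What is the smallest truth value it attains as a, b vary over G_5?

1.00

Every assignment gives 1. For instance at a = 0, b = 0:
  ¬b: Gödel ¬ of 0 = 1 (operand is 0)
  ¬a: Gödel ¬ of 0 = 1 (operand is 0)
  (a ⊃ a): 0 ≤ 0, so result = 1
  (¬a ⊃ (a ⊃ a)): 1 ≤ 1, so result = 1
  (¬b ⊃ (¬a ⊃ (a ⊃ a))): 1 ≤ 1, so result = 1
  (b ⊃ (¬b ⊃ (¬a ⊃ (a ⊃ a)))): 0 ≤ 1, so result = 1
  (a ⊃ (b ⊃ (¬b ⊃ (¬a ⊃ (a ⊃ a))))): 0 ≤ 1, so result = 1
All 25 assignments give value 1 — the formula is a G_5-tautology.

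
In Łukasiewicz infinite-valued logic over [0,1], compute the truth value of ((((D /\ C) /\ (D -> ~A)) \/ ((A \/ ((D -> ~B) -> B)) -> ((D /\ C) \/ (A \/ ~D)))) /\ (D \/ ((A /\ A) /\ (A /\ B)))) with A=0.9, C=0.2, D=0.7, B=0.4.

0.70

(D /\ C) = min(0.7, 0.2) = 0.2
~A: Łukasiewicz ¬ gives 1 − 0.9 = 0.1
(D -> ~A): min(1, 1 − 0.7 + 0.1) = 0.4
((D /\ C) /\ (D -> ~A)) = min(0.2, 0.4) = 0.2
~B: Łukasiewicz ¬ gives 1 − 0.4 = 0.6
(D -> ~B): min(1, 1 − 0.7 + 0.6) = 0.9
((D -> ~B) -> B): min(1, 1 − 0.9 + 0.4) = 0.5
(A \/ ((D -> ~B) -> B)) = max(0.9, 0.5) = 0.9
(D /\ C) = min(0.7, 0.2) = 0.2
~D: Łukasiewicz ¬ gives 1 − 0.7 = 0.3
(A \/ ~D) = max(0.9, 0.3) = 0.9
((D /\ C) \/ (A \/ ~D)) = max(0.2, 0.9) = 0.9
((A \/ ((D -> ~B) -> B)) -> ((D /\ C) \/ (A \/ ~D))): min(1, 1 − 0.9 + 0.9) = 1
(((D /\ C) /\ (D -> ~A)) \/ ((A \/ ((D -> ~B) -> B)) -> ((D /\ C) \/ (A \/ ~D)))) = max(0.2, 1) = 1
(A /\ A) = min(0.9, 0.9) = 0.9
(A /\ B) = min(0.9, 0.4) = 0.4
((A /\ A) /\ (A /\ B)) = min(0.9, 0.4) = 0.4
(D \/ ((A /\ A) /\ (A /\ B))) = max(0.7, 0.4) = 0.7
((((D /\ C) /\ (D -> ~A)) \/ ((A \/ ((D -> ~B) -> B)) -> ((D /\ C) \/ (A \/ ~D)))) /\ (D \/ ((A /\ A) /\ (A /\ B)))) = min(1, 0.7) = 0.7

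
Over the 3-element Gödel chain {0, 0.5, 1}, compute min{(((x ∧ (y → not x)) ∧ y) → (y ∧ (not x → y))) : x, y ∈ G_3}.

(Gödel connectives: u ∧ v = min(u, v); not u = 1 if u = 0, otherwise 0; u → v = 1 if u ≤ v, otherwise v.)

Every assignment gives 1. For instance at x = 0, y = 0:
  not x: Gödel ¬ of 0 = 1 (operand is 0)
  (y → not x): 0 ≤ 1, so result = 1
  (x ∧ (y → not x)) = min(0, 1) = 0
  ((x ∧ (y → not x)) ∧ y) = min(0, 0) = 0
  not x: Gödel ¬ of 0 = 1 (operand is 0)
  (not x → y): 1 > 0, so result = 0
  (y ∧ (not x → y)) = min(0, 0) = 0
  (((x ∧ (y → not x)) ∧ y) → (y ∧ (not x → y))): 0 ≤ 0, so result = 1
All 9 assignments give value 1 — the formula is a G_3-tautology.

1.00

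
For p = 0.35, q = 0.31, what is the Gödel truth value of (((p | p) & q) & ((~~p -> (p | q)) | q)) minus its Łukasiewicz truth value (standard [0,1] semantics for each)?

Gödel evaluation:
  (p | p) = max(0.35, 0.35) = 0.35
  ((p | p) & q) = min(0.35, 0.31) = 0.31
  ~p: Gödel ¬ of 0.35 = 0 (operand ≠ 0)
  ~~p: Gödel ¬ of 0 = 1 (operand is 0)
  (p | q) = max(0.35, 0.31) = 0.35
  (~~p -> (p | q)): 1 > 0.35, so result = 0.35
  ((~~p -> (p | q)) | q) = max(0.35, 0.31) = 0.35
  (((p | p) & q) & ((~~p -> (p | q)) | q)) = min(0.31, 0.35) = 0.31
  Gödel value = 0.31
Łukasiewicz evaluation:
  (p | p) = max(0.35, 0.35) = 0.35
  ((p | p) & q) = min(0.35, 0.31) = 0.31
  ~p: Łukasiewicz ¬ gives 1 − 0.35 = 0.65
  ~~p: Łukasiewicz ¬ gives 1 − 0.65 = 0.35
  (p | q) = max(0.35, 0.31) = 0.35
  (~~p -> (p | q)): min(1, 1 − 0.35 + 0.35) = 1
  ((~~p -> (p | q)) | q) = max(1, 0.31) = 1
  (((p | p) & q) & ((~~p -> (p | q)) | q)) = min(0.31, 1) = 0.31
  Łukasiewicz value = 0.31
Difference: 0.31 − 0.31 = 0.00

0.00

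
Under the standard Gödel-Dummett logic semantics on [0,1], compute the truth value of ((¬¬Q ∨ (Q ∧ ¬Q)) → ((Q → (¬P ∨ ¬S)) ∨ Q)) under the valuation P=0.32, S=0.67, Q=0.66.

0.66

¬Q: Gödel ¬ of 0.66 = 0 (operand ≠ 0)
¬¬Q: Gödel ¬ of 0 = 1 (operand is 0)
¬Q: Gödel ¬ of 0.66 = 0 (operand ≠ 0)
(Q ∧ ¬Q) = min(0.66, 0) = 0
(¬¬Q ∨ (Q ∧ ¬Q)) = max(1, 0) = 1
¬P: Gödel ¬ of 0.32 = 0 (operand ≠ 0)
¬S: Gödel ¬ of 0.67 = 0 (operand ≠ 0)
(¬P ∨ ¬S) = max(0, 0) = 0
(Q → (¬P ∨ ¬S)): 0.66 > 0, so result = 0
((Q → (¬P ∨ ¬S)) ∨ Q) = max(0, 0.66) = 0.66
((¬¬Q ∨ (Q ∧ ¬Q)) → ((Q → (¬P ∨ ¬S)) ∨ Q)): 1 > 0.66, so result = 0.66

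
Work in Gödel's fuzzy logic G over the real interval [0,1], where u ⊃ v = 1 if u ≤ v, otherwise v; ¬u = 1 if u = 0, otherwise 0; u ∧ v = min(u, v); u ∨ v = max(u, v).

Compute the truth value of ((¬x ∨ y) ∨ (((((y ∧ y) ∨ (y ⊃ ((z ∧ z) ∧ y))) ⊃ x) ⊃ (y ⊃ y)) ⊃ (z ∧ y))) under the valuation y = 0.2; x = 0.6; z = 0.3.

0.20

¬x: Gödel ¬ of 0.6 = 0 (operand ≠ 0)
(¬x ∨ y) = max(0, 0.2) = 0.2
(y ∧ y) = min(0.2, 0.2) = 0.2
(z ∧ z) = min(0.3, 0.3) = 0.3
((z ∧ z) ∧ y) = min(0.3, 0.2) = 0.2
(y ⊃ ((z ∧ z) ∧ y)): 0.2 ≤ 0.2, so result = 1
((y ∧ y) ∨ (y ⊃ ((z ∧ z) ∧ y))) = max(0.2, 1) = 1
(((y ∧ y) ∨ (y ⊃ ((z ∧ z) ∧ y))) ⊃ x): 1 > 0.6, so result = 0.6
(y ⊃ y): 0.2 ≤ 0.2, so result = 1
((((y ∧ y) ∨ (y ⊃ ((z ∧ z) ∧ y))) ⊃ x) ⊃ (y ⊃ y)): 0.6 ≤ 1, so result = 1
(z ∧ y) = min(0.3, 0.2) = 0.2
(((((y ∧ y) ∨ (y ⊃ ((z ∧ z) ∧ y))) ⊃ x) ⊃ (y ⊃ y)) ⊃ (z ∧ y)): 1 > 0.2, so result = 0.2
((¬x ∨ y) ∨ (((((y ∧ y) ∨ (y ⊃ ((z ∧ z) ∧ y))) ⊃ x) ⊃ (y ⊃ y)) ⊃ (z ∧ y))) = max(0.2, 0.2) = 0.2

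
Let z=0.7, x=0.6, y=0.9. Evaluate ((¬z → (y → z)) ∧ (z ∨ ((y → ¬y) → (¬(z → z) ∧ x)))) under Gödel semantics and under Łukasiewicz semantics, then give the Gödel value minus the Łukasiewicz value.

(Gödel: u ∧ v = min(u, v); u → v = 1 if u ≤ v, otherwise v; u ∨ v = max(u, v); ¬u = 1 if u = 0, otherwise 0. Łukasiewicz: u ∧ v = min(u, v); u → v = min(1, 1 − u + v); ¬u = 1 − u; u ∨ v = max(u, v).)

Gödel evaluation:
  ¬z: Gödel ¬ of 0.7 = 0 (operand ≠ 0)
  (y → z): 0.9 > 0.7, so result = 0.7
  (¬z → (y → z)): 0 ≤ 0.7, so result = 1
  ¬y: Gödel ¬ of 0.9 = 0 (operand ≠ 0)
  (y → ¬y): 0.9 > 0, so result = 0
  (z → z): 0.7 ≤ 0.7, so result = 1
  ¬(z → z): Gödel ¬ of 1 = 0 (operand ≠ 0)
  (¬(z → z) ∧ x) = min(0, 0.6) = 0
  ((y → ¬y) → (¬(z → z) ∧ x)): 0 ≤ 0, so result = 1
  (z ∨ ((y → ¬y) → (¬(z → z) ∧ x))) = max(0.7, 1) = 1
  ((¬z → (y → z)) ∧ (z ∨ ((y → ¬y) → (¬(z → z) ∧ x)))) = min(1, 1) = 1
  Gödel value = 1
Łukasiewicz evaluation:
  ¬z: Łukasiewicz ¬ gives 1 − 0.7 = 0.3
  (y → z): min(1, 1 − 0.9 + 0.7) = 0.8
  (¬z → (y → z)): min(1, 1 − 0.3 + 0.8) = 1
  ¬y: Łukasiewicz ¬ gives 1 − 0.9 = 0.1
  (y → ¬y): min(1, 1 − 0.9 + 0.1) = 0.2
  (z → z): min(1, 1 − 0.7 + 0.7) = 1
  ¬(z → z): Łukasiewicz ¬ gives 1 − 1 = 0
  (¬(z → z) ∧ x) = min(0, 0.6) = 0
  ((y → ¬y) → (¬(z → z) ∧ x)): min(1, 1 − 0.2 + 0) = 0.8
  (z ∨ ((y → ¬y) → (¬(z → z) ∧ x))) = max(0.7, 0.8) = 0.8
  ((¬z → (y → z)) ∧ (z ∨ ((y → ¬y) → (¬(z → z) ∧ x)))) = min(1, 0.8) = 0.8
  Łukasiewicz value = 0.8
Difference: 1 − 0.8 = 0.20

0.20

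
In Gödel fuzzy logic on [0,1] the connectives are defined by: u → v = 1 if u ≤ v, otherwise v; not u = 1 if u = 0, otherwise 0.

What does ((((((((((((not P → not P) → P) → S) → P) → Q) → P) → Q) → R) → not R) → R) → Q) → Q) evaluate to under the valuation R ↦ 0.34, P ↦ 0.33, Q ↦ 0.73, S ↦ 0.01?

1.00

not P: Gödel ¬ of 0.33 = 0 (operand ≠ 0)
not P: Gödel ¬ of 0.33 = 0 (operand ≠ 0)
(not P → not P): 0 ≤ 0, so result = 1
((not P → not P) → P): 1 > 0.33, so result = 0.33
(((not P → not P) → P) → S): 0.33 > 0.01, so result = 0.01
((((not P → not P) → P) → S) → P): 0.01 ≤ 0.33, so result = 1
(((((not P → not P) → P) → S) → P) → Q): 1 > 0.73, so result = 0.73
((((((not P → not P) → P) → S) → P) → Q) → P): 0.73 > 0.33, so result = 0.33
(((((((not P → not P) → P) → S) → P) → Q) → P) → Q): 0.33 ≤ 0.73, so result = 1
((((((((not P → not P) → P) → S) → P) → Q) → P) → Q) → R): 1 > 0.34, so result = 0.34
not R: Gödel ¬ of 0.34 = 0 (operand ≠ 0)
(((((((((not P → not P) → P) → S) → P) → Q) → P) → Q) → R) → not R): 0.34 > 0, so result = 0
((((((((((not P → not P) → P) → S) → P) → Q) → P) → Q) → R) → not R) → R): 0 ≤ 0.34, so result = 1
(((((((((((not P → not P) → P) → S) → P) → Q) → P) → Q) → R) → not R) → R) → Q): 1 > 0.73, so result = 0.73
((((((((((((not P → not P) → P) → S) → P) → Q) → P) → Q) → R) → not R) → R) → Q) → Q): 0.73 ≤ 0.73, so result = 1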